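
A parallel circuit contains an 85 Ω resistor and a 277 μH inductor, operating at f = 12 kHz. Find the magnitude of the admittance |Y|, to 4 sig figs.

49.30 mS

ω = 2πf = 75400 rad/s
X_L = ωL = 20.89 Ω
Parallel: admittances add. Y = 1/R + 1/(jωL)
Y = (0.01176 − j0.04788) S
|Y| = 0.04930 S → |Z| = 1/|Y| = 20.28 Ω, ∠Z = −∠Y = 76.20°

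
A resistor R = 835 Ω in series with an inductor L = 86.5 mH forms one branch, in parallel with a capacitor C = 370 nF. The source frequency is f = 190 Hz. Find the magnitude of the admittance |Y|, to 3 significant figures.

1.22 mS

ω = 2πf = 1194 rad/s
X_L = ωL = 103 Ω
X_C = 1/(ωC) = 2260 Ω
Branch 1 (R+jX_L): Z₁ = 835 + j103 Ω, |Z₁| = 841 Ω
Branch 2 (−jX_C): Z₂ = −j2260 Ω
Parallel: Z = Z₁Z₂/(Z₁+Z₂), |Z| = 822 Ω, ∠Z = -14.1°
|Y| = 1/|Z| = 1.22 mS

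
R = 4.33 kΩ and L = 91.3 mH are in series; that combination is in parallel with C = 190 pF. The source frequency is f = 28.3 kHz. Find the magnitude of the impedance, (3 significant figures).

35400 Ω

ω = 2πf = 177800 rad/s
X_L = ωL = 16200 Ω
X_C = 1/(ωC) = 29600 Ω
Branch 1 (R+jX_L): Z₁ = 4330 + j16200 Ω, |Z₁| = 16800 Ω
Branch 2 (−jX_C): Z₂ = −j29600 Ω
Parallel: Z = Z₁Z₂/(Z₁+Z₂), |Z| = 35400 Ω, ∠Z = 57.1°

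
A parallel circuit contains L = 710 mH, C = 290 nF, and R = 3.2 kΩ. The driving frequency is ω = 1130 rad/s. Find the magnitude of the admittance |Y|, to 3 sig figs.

970 μS

X_L = ωL = 802 Ω
X_C = 1/(ωC) = 3050 Ω
Parallel: admittances add. Y = 1/R + 1/(jωL) + jωC
Y = (0.000313 − j0.000919) S
|Y| = 0.000970 S → |Z| = 1/|Y| = 1030 Ω, ∠Z = −∠Y = 71.2°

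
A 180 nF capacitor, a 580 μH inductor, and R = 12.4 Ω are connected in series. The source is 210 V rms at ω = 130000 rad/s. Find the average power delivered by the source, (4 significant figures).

X_L = ωL = 75.40 Ω
X_C = 1/(ωC) = 42.74 Ω
Net reactance X = X_L − X_C = 32.66 Ω
Z = 12.40 + j32.66 Ω
|Z| = √(12.40² + 32.66²) = 34.94 Ω
∠Z = arctan(32.66/12.40) = 69.21°
I = V/|Z| = 6.010 A
P = VI cos φ = 210 × 6.010 × cos(69.21°) = 448.0 W

448.0 W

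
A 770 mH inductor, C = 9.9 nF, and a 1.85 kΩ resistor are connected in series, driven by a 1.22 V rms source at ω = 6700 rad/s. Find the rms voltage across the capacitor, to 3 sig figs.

X_L = ωL = 5160 Ω
X_C = 1/(ωC) = 15100 Ω
Net reactance X = X_L − X_C = -9920 Ω
Z = 1850 − j9920 Ω
|Z| = √(1850² + 9920²) = 10100 Ω
I = V/|Z| = 121 μA
V_C = I·|Z_C| = 0.000121 × 15100 = 1.82 V

1.82 V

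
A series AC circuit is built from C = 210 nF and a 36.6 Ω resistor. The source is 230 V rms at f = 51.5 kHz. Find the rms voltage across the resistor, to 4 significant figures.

213.4 V

ω = 2πf = 323600 rad/s
X_C = 1/(ωC) = 14.72 Ω
Z = 36.60 − j14.72 Ω
|Z| = √(36.60² + 14.72²) = 39.45 Ω
I = V/|Z| = 5.830 A
V_R = I·|Z_R| = 5.830 × 36.60 = 213.4 V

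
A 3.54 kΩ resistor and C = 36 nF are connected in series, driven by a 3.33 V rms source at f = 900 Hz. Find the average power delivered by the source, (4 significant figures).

ω = 2πf = 5655 rad/s
X_C = 1/(ωC) = 4912 Ω
Z = 3540 − j4912 Ω
|Z| = √(3540² + 4912²) = 6055 Ω
∠Z = arctan(-4912/3540) = -54.22°
I = V/|Z| = 550.0 μA
P = VI cos φ = 3.33 × 0.0005500 × cos(-54.22°) = 1.071 mW

1.071 mW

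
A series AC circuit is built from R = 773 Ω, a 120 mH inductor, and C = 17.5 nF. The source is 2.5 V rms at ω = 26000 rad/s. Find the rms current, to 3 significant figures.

2.08 mA

X_L = ωL = 3120 Ω
X_C = 1/(ωC) = 2200 Ω
Net reactance X = X_L − X_C = 922 Ω
Z = 773 + j922 Ω
|Z| = √(773² + 922²) = 1200 Ω
I = V/|Z| = 2.5/1200 = 2.08 mA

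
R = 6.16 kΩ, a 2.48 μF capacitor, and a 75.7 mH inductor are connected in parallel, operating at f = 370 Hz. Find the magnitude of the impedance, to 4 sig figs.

ω = 2πf = 2325 rad/s
X_L = ωL = 176.0 Ω
X_C = 1/(ωC) = 173.4 Ω
Parallel: admittances add. Y = 1/R + 1/(jωL) + jωC
Y = (0.0001623 + j8.317e-05) S
|Y| = 0.0001824 S → |Z| = 1/|Y| = 5482 Ω, ∠Z = −∠Y = -27.13°

5482 Ω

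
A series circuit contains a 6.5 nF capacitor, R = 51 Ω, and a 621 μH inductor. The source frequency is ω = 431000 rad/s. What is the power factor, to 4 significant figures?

X_L = ωL = 267.7 Ω
X_C = 1/(ωC) = 357.0 Ω
Net reactance X = X_L − X_C = -89.30 Ω
Z = 51.00 − j89.30 Ω
|Z| = √(51.00² + 89.30²) = 102.8 Ω
∠Z = arctan(-89.30/51.00) = -60.27°
cos φ = cos(-60.27°) = 0.4959

0.4959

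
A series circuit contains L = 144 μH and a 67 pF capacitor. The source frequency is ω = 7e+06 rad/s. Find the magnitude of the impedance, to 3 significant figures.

1120 Ω

X_L = ωL = 1010 Ω
X_C = 1/(ωC) = 2130 Ω
Net reactance X = X_L − X_C = -1120 Ω
Z = − j1120 Ω
|Z| = √(0² + 1120²) = 1120 Ω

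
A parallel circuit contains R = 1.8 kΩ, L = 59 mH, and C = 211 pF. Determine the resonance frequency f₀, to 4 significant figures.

45.11 kHz

ω₀ = 1/√(LC) = 1/√(0.059 × 2.11e-10) = 283400 rad/s
f₀ = ω₀/(2π) = 45.11 kHz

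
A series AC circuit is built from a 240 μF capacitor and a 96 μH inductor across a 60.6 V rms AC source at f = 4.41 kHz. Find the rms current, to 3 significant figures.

24.1 A

ω = 2πf = 27710 rad/s
X_L = ωL = 2.66 Ω
X_C = 1/(ωC) = 0.150 Ω
Net reactance X = X_L − X_C = 2.51 Ω
Z = j2.51 Ω
|Z| = √(0² + 2.51²) = 2.51 Ω
I = V/|Z| = 60.6/2.51 = 24.1 A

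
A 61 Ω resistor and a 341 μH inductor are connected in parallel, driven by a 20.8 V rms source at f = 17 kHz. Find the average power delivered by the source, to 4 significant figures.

7.092 W

ω = 2πf = 106800 rad/s
X_L = ωL = 36.42 Ω
Parallel: admittances add. Y = 1/R + 1/(jωL)
Y = (0.01639 − j0.02745) S
|Y| = 0.03198 S → |Z| = 1/|Y| = 31.27 Ω, ∠Z = −∠Y = 59.16°
I = V/|Z| = 665.1 mA
P = VI cos φ = 20.8 × 0.6651 × cos(59.16°) = 7.092 W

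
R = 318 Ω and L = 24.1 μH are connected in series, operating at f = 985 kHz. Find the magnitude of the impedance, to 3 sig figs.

ω = 2πf = 6.189e+06 rad/s
X_L = ωL = 149 Ω
Z = 318 + j149 Ω
|Z| = √(318² + 149²) = 351 Ω

351 Ω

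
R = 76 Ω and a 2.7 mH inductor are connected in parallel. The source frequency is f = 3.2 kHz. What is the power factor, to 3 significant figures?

0.581

ω = 2πf = 20110 rad/s
X_L = ωL = 54.3 Ω
Parallel: admittances add. Y = 1/R + 1/(jωL)
Y = (0.0132 − j0.0184) S
|Y| = 0.0226 S → |Z| = 1/|Y| = 44.2 Ω, ∠Z = −∠Y = 54.5°
cos φ = cos(54.5°) = 0.581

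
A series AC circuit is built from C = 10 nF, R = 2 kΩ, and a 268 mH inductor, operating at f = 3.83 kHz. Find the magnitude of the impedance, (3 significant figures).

ω = 2πf = 24060 rad/s
X_L = ωL = 6450 Ω
X_C = 1/(ωC) = 4160 Ω
Net reactance X = X_L − X_C = 2290 Ω
Z = 2000 + j2290 Ω
|Z| = √(2000² + 2290²) = 3040 Ω

3040 Ω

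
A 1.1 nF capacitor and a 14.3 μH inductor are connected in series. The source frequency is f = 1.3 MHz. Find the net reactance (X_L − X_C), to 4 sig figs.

ω = 2πf = 8.168e+06 rad/s
X_L = ωL = 116.8 Ω
X_C = 1/(ωC) = 111.3 Ω
X = 116.8 − 111.3 = 5.507 Ω

5.507 Ω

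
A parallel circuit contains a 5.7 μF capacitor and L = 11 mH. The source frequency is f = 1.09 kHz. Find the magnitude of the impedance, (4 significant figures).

38.81 Ω

ω = 2πf = 6849 rad/s
X_L = ωL = 75.34 Ω
X_C = 1/(ωC) = 25.62 Ω
Parallel: admittances add. Y = 1/(jωL) + jωC
Y = (0 + j0.02576) S
|Y| = 0.02576 S → |Z| = 1/|Y| = 38.81 Ω, ∠Z = −∠Y = -90.00°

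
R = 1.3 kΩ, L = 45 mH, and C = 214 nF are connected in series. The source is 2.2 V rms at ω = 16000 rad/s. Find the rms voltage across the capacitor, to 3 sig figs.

X_L = ωL = 720 Ω
X_C = 1/(ωC) = 292 Ω
Net reactance X = X_L − X_C = 428 Ω
Z = 1300 + j428 Ω
|Z| = √(1300² + 428²) = 1370 Ω
I = V/|Z| = 1.61 mA
V_C = I·|Z_C| = 0.00161 × 292 = 0.469 V

0.469 V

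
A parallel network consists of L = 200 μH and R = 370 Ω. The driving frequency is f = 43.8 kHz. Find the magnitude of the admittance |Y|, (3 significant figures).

18.4 mS

ω = 2πf = 275200 rad/s
X_L = ωL = 55.0 Ω
Parallel: admittances add. Y = 1/R + 1/(jωL)
Y = (0.00270 − j0.0182) S
|Y| = 0.0184 S → |Z| = 1/|Y| = 54.4 Ω, ∠Z = −∠Y = 81.5°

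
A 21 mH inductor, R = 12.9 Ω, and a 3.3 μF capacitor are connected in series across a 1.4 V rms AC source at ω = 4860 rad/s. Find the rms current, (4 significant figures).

X_L = ωL = 102.1 Ω
X_C = 1/(ωC) = 62.35 Ω
Net reactance X = X_L − X_C = 39.71 Ω
Z = 12.90 + j39.71 Ω
|Z| = √(12.90² + 39.71²) = 41.75 Ω
I = V/|Z| = 1.4/41.75 = 33.53 mA

33.53 mA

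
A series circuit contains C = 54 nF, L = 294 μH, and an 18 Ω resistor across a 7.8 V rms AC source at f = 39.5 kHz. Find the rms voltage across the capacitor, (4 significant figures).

ω = 2πf = 248200 rad/s
X_L = ωL = 72.97 Ω
X_C = 1/(ωC) = 74.62 Ω
Net reactance X = X_L − X_C = -1.649 Ω
Z = 18.00 − j1.649 Ω
|Z| = √(18.00² + 1.649²) = 18.08 Ω
I = V/|Z| = 431.5 mA
V_C = I·|Z_C| = 0.4315 × 74.62 = 32.20 V

32.20 V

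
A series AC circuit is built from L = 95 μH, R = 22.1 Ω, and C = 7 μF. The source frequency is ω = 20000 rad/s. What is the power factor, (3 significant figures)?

X_L = ωL = 1.90 Ω
X_C = 1/(ωC) = 7.14 Ω
Net reactance X = X_L − X_C = -5.24 Ω
Z = 22.1 − j5.24 Ω
|Z| = √(22.1² + 5.24²) = 22.7 Ω
∠Z = arctan(-5.24/22.1) = -13.3°
cos φ = cos(-13.3°) = 0.973

0.973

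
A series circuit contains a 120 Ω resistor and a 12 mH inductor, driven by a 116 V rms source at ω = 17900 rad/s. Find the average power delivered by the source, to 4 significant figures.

26.67 W

X_L = ωL = 214.8 Ω
Z = 120.0 + j214.8 Ω
|Z| = √(120.0² + 214.8²) = 246.0 Ω
∠Z = arctan(214.8/120.0) = 60.81°
I = V/|Z| = 471.5 mA
P = VI cos φ = 116 × 0.4715 × cos(60.81°) = 26.67 W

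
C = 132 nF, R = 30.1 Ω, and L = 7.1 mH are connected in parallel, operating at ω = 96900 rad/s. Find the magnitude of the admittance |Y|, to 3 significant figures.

X_L = ωL = 688 Ω
X_C = 1/(ωC) = 78.2 Ω
Parallel: admittances add. Y = 1/R + 1/(jωL) + jωC
Y = (0.0332 + j0.0113) S
|Y| = 0.0351 S → |Z| = 1/|Y| = 28.5 Ω, ∠Z = −∠Y = -18.8°

35.1 mS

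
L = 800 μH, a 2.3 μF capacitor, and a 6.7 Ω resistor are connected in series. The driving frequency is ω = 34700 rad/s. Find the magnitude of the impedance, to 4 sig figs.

16.64 Ω

X_L = ωL = 27.76 Ω
X_C = 1/(ωC) = 12.53 Ω
Net reactance X = X_L − X_C = 15.23 Ω
Z = 6.700 + j15.23 Ω
|Z| = √(6.700² + 15.23²) = 16.64 Ω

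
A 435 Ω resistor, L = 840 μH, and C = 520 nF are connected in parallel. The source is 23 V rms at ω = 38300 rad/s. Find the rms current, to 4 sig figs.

262.2 mA

X_L = ωL = 32.17 Ω
X_C = 1/(ωC) = 50.21 Ω
Parallel: admittances add. Y = 1/R + 1/(jωL) + jωC
Y = (0.002299 − j0.01117) S
|Y| = 0.01140 S → |Z| = 1/|Y| = 87.71 Ω, ∠Z = −∠Y = 78.37°
I = V/|Z| = 23/87.71 = 262.2 mA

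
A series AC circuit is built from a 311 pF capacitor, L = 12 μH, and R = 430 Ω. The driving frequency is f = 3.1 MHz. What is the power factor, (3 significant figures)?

0.987

ω = 2πf = 1.948e+07 rad/s
X_L = ωL = 234 Ω
X_C = 1/(ωC) = 165 Ω
Net reactance X = X_L − X_C = 68.7 Ω
Z = 430 + j68.7 Ω
|Z| = √(430² + 68.7²) = 435 Ω
∠Z = arctan(68.7/430) = 9.07°
cos φ = cos(9.07°) = 0.987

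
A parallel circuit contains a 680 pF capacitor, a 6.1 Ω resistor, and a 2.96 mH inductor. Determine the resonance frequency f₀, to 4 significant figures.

112.2 kHz

ω₀ = 1/√(LC) = 1/√(0.00296 × 6.8e-10) = 704900 rad/s
f₀ = ω₀/(2π) = 112.2 kHz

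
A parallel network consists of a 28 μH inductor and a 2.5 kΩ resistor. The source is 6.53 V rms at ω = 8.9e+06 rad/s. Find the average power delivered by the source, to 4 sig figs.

X_L = ωL = 249.2 Ω
Parallel: admittances add. Y = 1/R + 1/(jωL)
Y = (0.0004000 − j0.004013) S
|Y| = 0.004033 S → |Z| = 1/|Y| = 248.0 Ω, ∠Z = −∠Y = 84.31°
I = V/|Z| = 26.33 mA
P = VI cos φ = 6.53 × 0.02633 × cos(84.31°) = 17.06 mW

17.06 mW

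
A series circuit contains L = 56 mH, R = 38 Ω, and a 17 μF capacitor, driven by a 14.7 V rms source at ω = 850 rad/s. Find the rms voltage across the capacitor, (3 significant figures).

X_L = ωL = 47.6 Ω
X_C = 1/(ωC) = 69.2 Ω
Net reactance X = X_L − X_C = -21.6 Ω
Z = 38.0 − j21.6 Ω
|Z| = √(38.0² + 21.6²) = 43.7 Ω
I = V/|Z| = 336 mA
V_C = I·|Z_C| = 0.336 × 69.2 = 23.3 V

23.3 V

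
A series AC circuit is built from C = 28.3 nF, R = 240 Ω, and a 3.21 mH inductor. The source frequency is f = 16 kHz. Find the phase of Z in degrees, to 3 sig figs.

-6.84°

ω = 2πf = 100500 rad/s
X_L = ωL = 323 Ω
X_C = 1/(ωC) = 351 Ω
Net reactance X = X_L − X_C = -28.8 Ω
Z = 240 − j28.8 Ω
|Z| = √(240² + 28.8²) = 242 Ω
∠Z = arctan(-28.8/240) = -6.84°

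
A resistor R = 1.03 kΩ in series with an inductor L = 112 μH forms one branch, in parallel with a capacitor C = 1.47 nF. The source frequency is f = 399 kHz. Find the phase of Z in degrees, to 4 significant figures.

ω = 2πf = 2.507e+06 rad/s
X_L = ωL = 280.8 Ω
X_C = 1/(ωC) = 271.4 Ω
Branch 1 (R+jX_L): Z₁ = 1030 + j280.8 Ω, |Z₁| = 1068 Ω
Branch 2 (−jX_C): Z₂ = −j271.4 Ω
Parallel: Z = Z₁Z₂/(Z₁+Z₂), |Z| = 281.2 Ω, ∠Z = -75.28°

-75.28°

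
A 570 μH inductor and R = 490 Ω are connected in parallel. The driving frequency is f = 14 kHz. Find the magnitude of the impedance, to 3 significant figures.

ω = 2πf = 87960 rad/s
X_L = ωL = 50.1 Ω
Parallel: admittances add. Y = 1/R + 1/(jωL)
Y = (0.00204 − j0.0199) S
|Y| = 0.0200 S → |Z| = 1/|Y| = 49.9 Ω, ∠Z = −∠Y = 84.2°

49.9 Ω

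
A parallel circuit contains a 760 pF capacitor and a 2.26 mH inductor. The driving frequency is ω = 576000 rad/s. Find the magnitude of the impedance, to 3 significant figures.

3030 Ω

X_L = ωL = 1300 Ω
X_C = 1/(ωC) = 2280 Ω
Parallel: admittances add. Y = 1/(jωL) + jωC
Y = (0 − j0.000330) S
|Y| = 0.000330 S → |Z| = 1/|Y| = 3030 Ω, ∠Z = −∠Y = 90.0°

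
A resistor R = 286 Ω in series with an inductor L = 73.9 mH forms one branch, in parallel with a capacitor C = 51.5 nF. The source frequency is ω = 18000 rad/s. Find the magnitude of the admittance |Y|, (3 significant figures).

259 μS

X_L = ωL = 1330 Ω
X_C = 1/(ωC) = 1080 Ω
Branch 1 (R+jX_L): Z₁ = 286 + j1330 Ω, |Z₁| = 1360 Ω
Branch 2 (−jX_C): Z₂ = −j1080 Ω
Parallel: Z = Z₁Z₂/(Z₁+Z₂), |Z| = 3850 Ω, ∠Z = -53.5°
|Y| = 1/|Z| = 259 μS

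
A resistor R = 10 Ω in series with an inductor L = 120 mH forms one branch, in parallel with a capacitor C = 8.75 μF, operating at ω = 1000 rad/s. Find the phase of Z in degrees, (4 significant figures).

-34.51°

X_L = ωL = 120.0 Ω
X_C = 1/(ωC) = 114.3 Ω
Branch 1 (R+jX_L): Z₁ = 10.00 + j120.0 Ω, |Z₁| = 120.4 Ω
Branch 2 (−jX_C): Z₂ = −j114.3 Ω
Parallel: Z = Z₁Z₂/(Z₁+Z₂), |Z| = 1195 Ω, ∠Z = -34.51°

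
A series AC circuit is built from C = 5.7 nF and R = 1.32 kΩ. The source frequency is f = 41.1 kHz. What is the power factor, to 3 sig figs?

0.889

ω = 2πf = 258200 rad/s
X_C = 1/(ωC) = 679 Ω
Z = 1320 − j679 Ω
|Z| = √(1320² + 679²) = 1480 Ω
∠Z = arctan(-679/1320) = -27.2°
cos φ = cos(-27.2°) = 0.889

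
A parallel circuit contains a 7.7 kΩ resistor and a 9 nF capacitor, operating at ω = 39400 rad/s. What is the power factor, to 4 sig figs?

0.3439

X_C = 1/(ωC) = 2820 Ω
Parallel: admittances add. Y = 1/R + jωC
Y = (0.0001299 + j0.0003546) S
|Y| = 0.0003776 S → |Z| = 1/|Y| = 2648 Ω, ∠Z = −∠Y = -69.89°
cos φ = cos(-69.89°) = 0.3439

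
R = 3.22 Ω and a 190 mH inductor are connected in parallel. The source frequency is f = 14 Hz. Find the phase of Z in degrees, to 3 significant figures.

ω = 2πf = 87.96 rad/s
X_L = ωL = 16.7 Ω
Parallel: admittances add. Y = 1/R + 1/(jωL)
Y = (0.311 − j0.0598) S
|Y| = 0.316 S → |Z| = 1/|Y| = 3.16 Ω, ∠Z = −∠Y = 10.9°

10.9°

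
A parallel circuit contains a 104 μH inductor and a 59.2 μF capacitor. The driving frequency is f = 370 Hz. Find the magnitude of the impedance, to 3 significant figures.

0.250 Ω

ω = 2πf = 2325 rad/s
X_L = ωL = 0.242 Ω
X_C = 1/(ωC) = 7.27 Ω
Parallel: admittances add. Y = 1/(jωL) + jωC
Y = (0 − j4.00) S
|Y| = 4.00 S → |Z| = 1/|Y| = 0.250 Ω, ∠Z = −∠Y = 90.0°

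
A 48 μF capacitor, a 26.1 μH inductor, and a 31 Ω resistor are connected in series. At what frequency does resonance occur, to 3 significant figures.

ω₀ = 1/√(LC) = 1/√(2.61e-05 × 4.8e-05) = 28250 rad/s
f₀ = ω₀/(2π) = 4.50 kHz

4.50 kHz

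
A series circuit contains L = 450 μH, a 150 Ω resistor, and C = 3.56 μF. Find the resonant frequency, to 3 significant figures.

ω₀ = 1/√(LC) = 1/√(0.00045 × 3.56e-06) = 24980 rad/s
f₀ = ω₀/(2π) = 3.98 kHz

3.98 kHz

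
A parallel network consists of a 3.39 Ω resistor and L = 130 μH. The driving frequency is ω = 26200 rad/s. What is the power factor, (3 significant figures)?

0.709

X_L = ωL = 3.41 Ω
Parallel: admittances add. Y = 1/R + 1/(jωL)
Y = (0.295 − j0.294) S
|Y| = 0.416 S → |Z| = 1/|Y| = 2.40 Ω, ∠Z = −∠Y = 44.9°
cos φ = cos(44.9°) = 0.709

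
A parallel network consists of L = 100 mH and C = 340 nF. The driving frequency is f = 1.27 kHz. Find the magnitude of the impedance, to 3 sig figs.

685 Ω

ω = 2πf = 7980 rad/s
X_L = ωL = 798 Ω
X_C = 1/(ωC) = 369 Ω
Parallel: admittances add. Y = 1/(jωL) + jωC
Y = (0 + j0.00146) S
|Y| = 0.00146 S → |Z| = 1/|Y| = 685 Ω, ∠Z = −∠Y = -90.0°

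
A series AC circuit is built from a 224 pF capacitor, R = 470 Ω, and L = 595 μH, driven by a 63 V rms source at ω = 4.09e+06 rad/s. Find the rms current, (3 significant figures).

X_L = ωL = 2430 Ω
X_C = 1/(ωC) = 1090 Ω
Net reactance X = X_L − X_C = 1340 Ω
Z = 470 + j1340 Ω
|Z| = √(470² + 1340²) = 1420 Ω
I = V/|Z| = 63/1420 = 44.3 mA

44.3 mA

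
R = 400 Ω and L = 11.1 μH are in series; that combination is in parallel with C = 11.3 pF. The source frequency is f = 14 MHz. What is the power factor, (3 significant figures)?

0.951

ω = 2πf = 8.796e+07 rad/s
X_L = ωL = 976 Ω
X_C = 1/(ωC) = 1010 Ω
Branch 1 (R+jX_L): Z₁ = 400 + j976 Ω, |Z₁| = 1060 Ω
Branch 2 (−jX_C): Z₂ = −j1010 Ω
Parallel: Z = Z₁Z₂/(Z₁+Z₂), |Z| = 2650 Ω, ∠Z = -18.0°
cos φ = cos(-18.0°) = 0.951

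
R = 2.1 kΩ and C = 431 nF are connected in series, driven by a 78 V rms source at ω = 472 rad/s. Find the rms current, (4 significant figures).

X_C = 1/(ωC) = 4916 Ω
Z = 2100 − j4916 Ω
|Z| = √(2100² + 4916²) = 5345 Ω
I = V/|Z| = 78/5345 = 14.59 mA

14.59 mA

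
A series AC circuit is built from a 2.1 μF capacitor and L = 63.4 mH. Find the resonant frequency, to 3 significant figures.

436 Hz

ω₀ = 1/√(LC) = 1/√(0.0634 × 2.1e-06) = 2741 rad/s
f₀ = ω₀/(2π) = 436 Hz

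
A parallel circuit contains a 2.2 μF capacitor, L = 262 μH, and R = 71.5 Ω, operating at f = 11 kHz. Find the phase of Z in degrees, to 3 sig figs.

ω = 2πf = 69120 rad/s
X_L = ωL = 18.1 Ω
X_C = 1/(ωC) = 6.58 Ω
Parallel: admittances add. Y = 1/R + 1/(jωL) + jωC
Y = (0.0140 + j0.0968) S
|Y| = 0.0978 S → |Z| = 1/|Y| = 10.2 Ω, ∠Z = −∠Y = -81.8°

-81.8°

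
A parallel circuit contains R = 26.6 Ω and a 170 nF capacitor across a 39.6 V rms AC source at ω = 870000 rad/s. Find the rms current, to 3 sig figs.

6.04 A

X_C = 1/(ωC) = 6.76 Ω
Parallel: admittances add. Y = 1/R + jωC
Y = (0.0376 + j0.148) S
|Y| = 0.153 S → |Z| = 1/|Y| = 6.55 Ω, ∠Z = −∠Y = -75.7°
I = V/|Z| = 39.6/6.55 = 6.04 A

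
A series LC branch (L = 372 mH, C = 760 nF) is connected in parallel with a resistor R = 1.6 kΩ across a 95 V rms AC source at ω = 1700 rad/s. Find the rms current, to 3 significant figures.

X_L = ωL = 632 Ω
X_C = 1/(ωC) = 774 Ω
Branch 1: Z₁ = R = 1600 Ω
Branch 2 (series LC): Z₂ = j(X_L − X_C) = −j142 Ω
Parallel: Z = Z₁Z₂/(Z₁+Z₂), |Z| = 141 Ω, ∠Z = -84.9°
I = V/|Z| = 95/141 = 674 mA

674 mA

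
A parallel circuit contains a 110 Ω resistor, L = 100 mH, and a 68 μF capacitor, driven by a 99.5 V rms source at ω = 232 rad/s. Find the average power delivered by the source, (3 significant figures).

X_L = ωL = 23.2 Ω
X_C = 1/(ωC) = 63.4 Ω
Parallel: admittances add. Y = 1/R + 1/(jωL) + jωC
Y = (0.00909 − j0.0273) S
|Y| = 0.0288 S → |Z| = 1/|Y| = 34.7 Ω, ∠Z = −∠Y = 71.6°
I = V/|Z| = 2.87 A
P = VI cos φ = 99.5 × 2.87 × cos(71.6°) = 90.0 W

90.0 W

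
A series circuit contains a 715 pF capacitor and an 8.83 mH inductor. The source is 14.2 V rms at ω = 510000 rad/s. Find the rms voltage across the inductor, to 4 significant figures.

36.31 V

X_L = ωL = 4503 Ω
X_C = 1/(ωC) = 2742 Ω
Net reactance X = X_L − X_C = 1761 Ω
Z = j1761 Ω
|Z| = √(0² + 1761²) = 1761 Ω
I = V/|Z| = 8.064 mA
V_L = I·|Z_L| = 0.008064 × 4503 = 36.31 V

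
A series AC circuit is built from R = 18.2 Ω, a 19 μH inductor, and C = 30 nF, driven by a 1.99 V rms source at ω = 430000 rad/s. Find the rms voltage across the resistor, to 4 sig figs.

X_L = ωL = 8.170 Ω
X_C = 1/(ωC) = 77.52 Ω
Net reactance X = X_L − X_C = -69.35 Ω
Z = 18.20 − j69.35 Ω
|Z| = √(18.20² + 69.35²) = 71.70 Ω
I = V/|Z| = 27.76 mA
V_R = I·|Z_R| = 0.02776 × 18.20 = 0.5051 V

0.5051 V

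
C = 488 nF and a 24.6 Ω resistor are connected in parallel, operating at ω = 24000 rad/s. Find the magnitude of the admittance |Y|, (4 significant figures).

X_C = 1/(ωC) = 85.38 Ω
Parallel: admittances add. Y = 1/R + jωC
Y = (0.04065 + j0.01171) S
|Y| = 0.04230 S → |Z| = 1/|Y| = 23.64 Ω, ∠Z = −∠Y = -16.07°

42.30 mS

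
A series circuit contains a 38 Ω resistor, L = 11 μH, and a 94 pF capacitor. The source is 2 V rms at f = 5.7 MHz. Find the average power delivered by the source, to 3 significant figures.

14.0 mW

ω = 2πf = 3.581e+07 rad/s
X_L = ωL = 394 Ω
X_C = 1/(ωC) = 297 Ω
Net reactance X = X_L − X_C = 96.9 Ω
Z = 38.0 + j96.9 Ω
|Z| = √(38.0² + 96.9²) = 104 Ω
∠Z = arctan(96.9/38.0) = 68.6°
I = V/|Z| = 19.2 mA
P = VI cos φ = 2 × 0.0192 × cos(68.6°) = 14.0 mW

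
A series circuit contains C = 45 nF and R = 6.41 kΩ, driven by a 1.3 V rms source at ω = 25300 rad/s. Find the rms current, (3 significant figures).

201 μA

X_C = 1/(ωC) = 878 Ω
Z = 6410 − j878 Ω
|Z| = √(6410² + 878²) = 6470 Ω
I = V/|Z| = 1.3/6470 = 201 μA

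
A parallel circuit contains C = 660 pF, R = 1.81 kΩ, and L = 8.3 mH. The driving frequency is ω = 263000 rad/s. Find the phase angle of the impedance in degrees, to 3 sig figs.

27.2°

X_L = ωL = 2180 Ω
X_C = 1/(ωC) = 5760 Ω
Parallel: admittances add. Y = 1/R + 1/(jωL) + jωC
Y = (0.000552 − j0.000285) S
|Y| = 0.000621 S → |Z| = 1/|Y| = 1610 Ω, ∠Z = −∠Y = 27.2°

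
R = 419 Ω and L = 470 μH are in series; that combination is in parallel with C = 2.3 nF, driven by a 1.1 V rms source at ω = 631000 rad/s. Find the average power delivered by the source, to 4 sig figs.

1.924 mW

X_L = ωL = 296.6 Ω
X_C = 1/(ωC) = 689.0 Ω
Branch 1 (R+jX_L): Z₁ = 419.0 + j296.6 Ω, |Z₁| = 513.3 Ω
Branch 2 (−jX_C): Z₂ = −j689.0 Ω
Parallel: Z = Z₁Z₂/(Z₁+Z₂), |Z| = 616.1 Ω, ∠Z = -11.58°
I = V/|Z| = 1.785 mA
P = VI cos φ = 1.1 × 0.001785 × cos(-11.58°) = 1.924 mW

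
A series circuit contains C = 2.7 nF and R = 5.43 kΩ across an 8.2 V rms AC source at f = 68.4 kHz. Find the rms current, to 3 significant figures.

ω = 2πf = 429800 rad/s
X_C = 1/(ωC) = 862 Ω
Z = 5430 − j862 Ω
|Z| = √(5430² + 862²) = 5500 Ω
I = V/|Z| = 8.2/5500 = 1.49 mA

1.49 mA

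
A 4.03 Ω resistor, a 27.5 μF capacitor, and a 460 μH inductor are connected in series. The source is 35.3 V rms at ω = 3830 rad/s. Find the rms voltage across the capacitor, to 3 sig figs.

X_L = ωL = 1.76 Ω
X_C = 1/(ωC) = 9.49 Ω
Net reactance X = X_L − X_C = -7.73 Ω
Z = 4.03 − j7.73 Ω
|Z| = √(4.03² + 7.73²) = 8.72 Ω
I = V/|Z| = 4.05 A
V_C = I·|Z_C| = 4.05 × 9.49 = 38.4 V

38.4 V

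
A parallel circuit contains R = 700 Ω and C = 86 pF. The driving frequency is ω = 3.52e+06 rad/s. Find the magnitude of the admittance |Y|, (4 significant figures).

1.460 mS

X_C = 1/(ωC) = 3303 Ω
Parallel: admittances add. Y = 1/R + jωC
Y = (0.001429 + j0.0003027) S
|Y| = 0.001460 S → |Z| = 1/|Y| = 684.8 Ω, ∠Z = −∠Y = -11.96°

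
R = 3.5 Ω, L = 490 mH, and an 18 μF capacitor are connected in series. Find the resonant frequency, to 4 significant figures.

ω₀ = 1/√(LC) = 1/√(0.49 × 1.8e-05) = 336.7 rad/s
f₀ = ω₀/(2π) = 53.59 Hz

53.59 Hz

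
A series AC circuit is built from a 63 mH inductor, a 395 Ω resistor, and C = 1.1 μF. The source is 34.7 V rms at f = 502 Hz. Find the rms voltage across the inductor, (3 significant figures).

ω = 2πf = 3154 rad/s
X_L = ωL = 199 Ω
X_C = 1/(ωC) = 288 Ω
Net reactance X = X_L − X_C = -89.5 Ω
Z = 395 − j89.5 Ω
|Z| = √(395² + 89.5²) = 405 Ω
I = V/|Z| = 85.7 mA
V_L = I·|Z_L| = 0.0857 × 199 = 17.0 V

17.0 V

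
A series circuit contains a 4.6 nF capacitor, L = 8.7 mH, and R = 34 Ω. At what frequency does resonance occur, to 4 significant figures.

25.16 kHz

ω₀ = 1/√(LC) = 1/√(0.0087 × 4.6e-09) = 158100 rad/s
f₀ = ω₀/(2π) = 25.16 kHz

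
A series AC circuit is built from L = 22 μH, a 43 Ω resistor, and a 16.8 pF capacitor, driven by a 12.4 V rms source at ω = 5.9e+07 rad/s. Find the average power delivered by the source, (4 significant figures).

77.38 mW

X_L = ωL = 1298 Ω
X_C = 1/(ωC) = 1009 Ω
Net reactance X = X_L − X_C = 289.1 Ω
Z = 43.00 + j289.1 Ω
|Z| = √(43.00² + 289.1²) = 292.3 Ω
∠Z = arctan(289.1/43.00) = 81.54°
I = V/|Z| = 42.42 mA
P = VI cos φ = 12.4 × 0.04242 × cos(81.54°) = 77.38 mW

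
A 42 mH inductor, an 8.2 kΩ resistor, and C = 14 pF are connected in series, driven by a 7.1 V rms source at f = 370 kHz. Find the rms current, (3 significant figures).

ω = 2πf = 2.325e+06 rad/s
X_L = ωL = 97600 Ω
X_C = 1/(ωC) = 30700 Ω
Net reactance X = X_L − X_C = 66900 Ω
Z = 8200 + j66900 Ω
|Z| = √(8200² + 66900²) = 67400 Ω
I = V/|Z| = 7.1/67400 = 105 μA

105 μA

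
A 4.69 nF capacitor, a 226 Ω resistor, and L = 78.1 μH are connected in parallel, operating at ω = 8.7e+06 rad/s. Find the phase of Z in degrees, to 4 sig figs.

-83.58°

X_L = ωL = 679.5 Ω
X_C = 1/(ωC) = 24.51 Ω
Parallel: admittances add. Y = 1/R + 1/(jωL) + jωC
Y = (0.004425 + j0.03933) S
|Y| = 0.03958 S → |Z| = 1/|Y| = 25.27 Ω, ∠Z = −∠Y = -83.58°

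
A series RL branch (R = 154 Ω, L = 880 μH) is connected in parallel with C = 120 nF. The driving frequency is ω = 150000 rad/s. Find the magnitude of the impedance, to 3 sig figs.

65.5 Ω

X_L = ωL = 132 Ω
X_C = 1/(ωC) = 55.6 Ω
Branch 1 (R+jX_L): Z₁ = 154 + j132 Ω, |Z₁| = 203 Ω
Branch 2 (−jX_C): Z₂ = −j55.6 Ω
Parallel: Z = Z₁Z₂/(Z₁+Z₂), |Z| = 65.5 Ω, ∠Z = -75.8°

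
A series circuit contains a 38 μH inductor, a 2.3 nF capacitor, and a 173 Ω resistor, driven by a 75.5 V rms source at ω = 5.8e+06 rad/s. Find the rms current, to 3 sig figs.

X_L = ωL = 220 Ω
X_C = 1/(ωC) = 75.0 Ω
Net reactance X = X_L − X_C = 145 Ω
Z = 173 + j145 Ω
|Z| = √(173² + 145²) = 226 Ω
I = V/|Z| = 75.5/226 = 334 mA

334 mA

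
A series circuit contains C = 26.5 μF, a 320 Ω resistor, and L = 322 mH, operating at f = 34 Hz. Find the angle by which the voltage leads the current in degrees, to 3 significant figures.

-18.6°

ω = 2πf = 213.6 rad/s
X_L = ωL = 68.8 Ω
X_C = 1/(ωC) = 177 Ω
Net reactance X = X_L − X_C = -108 Ω
Z = 320 − j108 Ω
|Z| = √(320² + 108²) = 338 Ω
∠Z = arctan(-108/320) = -18.6°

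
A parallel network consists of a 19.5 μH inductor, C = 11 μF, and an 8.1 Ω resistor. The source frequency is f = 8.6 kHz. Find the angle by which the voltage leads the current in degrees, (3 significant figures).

70.8°

ω = 2πf = 54040 rad/s
X_L = ωL = 1.05 Ω
X_C = 1/(ωC) = 1.68 Ω
Parallel: admittances add. Y = 1/R + 1/(jωL) + jωC
Y = (0.123 − j0.355) S
|Y| = 0.376 S → |Z| = 1/|Y| = 2.66 Ω, ∠Z = −∠Y = 70.8°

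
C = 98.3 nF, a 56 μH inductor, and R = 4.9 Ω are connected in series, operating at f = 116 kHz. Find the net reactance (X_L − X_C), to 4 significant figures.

ω = 2πf = 728800 rad/s
X_L = ωL = 40.82 Ω
X_C = 1/(ωC) = 13.96 Ω
X = 40.82 − 13.96 = 26.86 Ω

26.86 Ω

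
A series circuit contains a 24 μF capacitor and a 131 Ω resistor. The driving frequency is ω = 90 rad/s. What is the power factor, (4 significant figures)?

X_C = 1/(ωC) = 463.0 Ω
Z = 131.0 − j463.0 Ω
|Z| = √(131.0² + 463.0²) = 481.1 Ω
∠Z = arctan(-463.0/131.0) = -74.20°
cos φ = cos(-74.20°) = 0.2723

0.2723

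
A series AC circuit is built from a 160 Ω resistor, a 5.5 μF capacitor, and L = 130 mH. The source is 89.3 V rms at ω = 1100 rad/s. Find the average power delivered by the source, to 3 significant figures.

X_L = ωL = 143 Ω
X_C = 1/(ωC) = 165 Ω
Net reactance X = X_L − X_C = -22.3 Ω
Z = 160 − j22.3 Ω
|Z| = √(160² + 22.3²) = 162 Ω
∠Z = arctan(-22.3/160) = -7.93°
I = V/|Z| = 553 mA
P = VI cos φ = 89.3 × 0.553 × cos(-7.93°) = 48.9 W

48.9 W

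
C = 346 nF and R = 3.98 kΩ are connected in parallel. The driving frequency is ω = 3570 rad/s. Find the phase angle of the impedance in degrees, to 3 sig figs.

X_C = 1/(ωC) = 810 Ω
Parallel: admittances add. Y = 1/R + jωC
Y = (0.000251 + j0.00124) S
|Y| = 0.00126 S → |Z| = 1/|Y| = 793 Ω, ∠Z = −∠Y = -78.5°

-78.5°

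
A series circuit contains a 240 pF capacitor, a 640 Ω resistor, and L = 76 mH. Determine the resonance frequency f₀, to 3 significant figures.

37.3 kHz

ω₀ = 1/√(LC) = 1/√(0.076 × 2.4e-10) = 234100 rad/s
f₀ = ω₀/(2π) = 37.3 kHz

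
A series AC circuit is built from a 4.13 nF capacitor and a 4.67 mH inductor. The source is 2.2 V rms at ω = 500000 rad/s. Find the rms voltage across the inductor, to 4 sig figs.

2.776 V

X_L = ωL = 2335 Ω
X_C = 1/(ωC) = 484.3 Ω
Net reactance X = X_L − X_C = 1851 Ω
Z = j1851 Ω
|Z| = √(0² + 1851²) = 1851 Ω
I = V/|Z| = 1.189 mA
V_L = I·|Z_L| = 0.001189 × 2335 = 2.776 V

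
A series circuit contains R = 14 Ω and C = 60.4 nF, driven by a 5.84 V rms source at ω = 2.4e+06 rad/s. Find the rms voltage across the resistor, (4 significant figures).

X_C = 1/(ωC) = 6.898 Ω
Z = 14.00 − j6.898 Ω
|Z| = √(14.00² + 6.898²) = 15.61 Ω
I = V/|Z| = 374.2 mA
V_R = I·|Z_R| = 0.3742 × 14.00 = 5.239 V

5.239 V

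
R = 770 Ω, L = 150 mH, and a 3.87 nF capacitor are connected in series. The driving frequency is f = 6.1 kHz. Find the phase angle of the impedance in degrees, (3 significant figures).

ω = 2πf = 38330 rad/s
X_L = ωL = 5750 Ω
X_C = 1/(ωC) = 6740 Ω
Net reactance X = X_L − X_C = -993 Ω
Z = 770 − j993 Ω
|Z| = √(770² + 993²) = 1260 Ω
∠Z = arctan(-993/770) = -52.2°

-52.2°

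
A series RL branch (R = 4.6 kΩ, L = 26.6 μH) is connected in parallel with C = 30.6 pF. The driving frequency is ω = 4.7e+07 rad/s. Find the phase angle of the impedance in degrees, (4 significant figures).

-81.67°

X_L = ωL = 1250 Ω
X_C = 1/(ωC) = 695.3 Ω
Branch 1 (R+jX_L): Z₁ = 4600 + j1250 Ω, |Z₁| = 4767 Ω
Branch 2 (−jX_C): Z₂ = −j695.3 Ω
Parallel: Z = Z₁Z₂/(Z₁+Z₂), |Z| = 715.4 Ω, ∠Z = -81.67°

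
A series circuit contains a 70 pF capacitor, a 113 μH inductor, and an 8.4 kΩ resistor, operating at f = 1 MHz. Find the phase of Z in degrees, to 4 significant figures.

-10.54°

ω = 2πf = 6.283e+06 rad/s
X_L = ωL = 710.0 Ω
X_C = 1/(ωC) = 2274 Ω
Net reactance X = X_L − X_C = -1564 Ω
Z = 8400 − j1564 Ω
|Z| = √(8400² + 1564²) = 8544 Ω
∠Z = arctan(-1564/8400) = -10.54°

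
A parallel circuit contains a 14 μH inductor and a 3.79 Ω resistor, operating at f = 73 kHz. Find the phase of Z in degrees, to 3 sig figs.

ω = 2πf = 458700 rad/s
X_L = ωL = 6.42 Ω
Parallel: admittances add. Y = 1/R + 1/(jωL)
Y = (0.264 − j0.156) S
|Y| = 0.306 S → |Z| = 1/|Y| = 3.26 Ω, ∠Z = −∠Y = 30.5°

30.5°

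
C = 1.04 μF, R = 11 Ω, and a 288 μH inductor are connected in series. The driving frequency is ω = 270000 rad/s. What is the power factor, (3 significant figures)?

X_L = ωL = 77.8 Ω
X_C = 1/(ωC) = 3.56 Ω
Net reactance X = X_L − X_C = 74.2 Ω
Z = 11.0 + j74.2 Ω
|Z| = √(11.0² + 74.2²) = 75.0 Ω
∠Z = arctan(74.2/11.0) = 81.6°
cos φ = cos(81.6°) = 0.147

0.147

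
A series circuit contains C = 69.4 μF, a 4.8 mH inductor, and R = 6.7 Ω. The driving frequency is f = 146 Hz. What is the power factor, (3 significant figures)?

0.510

ω = 2πf = 917.3 rad/s
X_L = ωL = 4.40 Ω
X_C = 1/(ωC) = 15.7 Ω
Net reactance X = X_L − X_C = -11.3 Ω
Z = 6.70 − j11.3 Ω
|Z| = √(6.70² + 11.3²) = 13.1 Ω
∠Z = arctan(-11.3/6.70) = -59.3°
cos φ = cos(-59.3°) = 0.510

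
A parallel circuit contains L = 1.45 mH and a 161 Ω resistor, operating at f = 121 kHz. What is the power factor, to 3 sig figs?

ω = 2πf = 760300 rad/s
X_L = ωL = 1100 Ω
Parallel: admittances add. Y = 1/R + 1/(jωL)
Y = (0.00621 − j0.000907) S
|Y| = 0.00628 S → |Z| = 1/|Y| = 159 Ω, ∠Z = −∠Y = 8.31°
cos φ = cos(8.31°) = 0.990

0.990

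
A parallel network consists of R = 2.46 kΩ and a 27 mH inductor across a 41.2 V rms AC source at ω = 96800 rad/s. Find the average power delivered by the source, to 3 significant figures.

X_L = ωL = 2610 Ω
Parallel: admittances add. Y = 1/R + 1/(jωL)
Y = (0.000407 − j0.000383) S
|Y| = 0.000558 S → |Z| = 1/|Y| = 1790 Ω, ∠Z = −∠Y = 43.3°
I = V/|Z| = 23.0 mA
P = VI cos φ = 41.2 × 0.0230 × cos(43.3°) = 690 mW

690 mW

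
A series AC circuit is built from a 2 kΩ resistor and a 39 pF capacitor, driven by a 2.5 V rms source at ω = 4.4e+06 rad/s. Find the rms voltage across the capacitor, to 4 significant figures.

X_C = 1/(ωC) = 5828 Ω
Z = 2000 − j5828 Ω
|Z| = √(2000² + 5828²) = 6161 Ω
I = V/|Z| = 405.8 μA
V_C = I·|Z_C| = 0.0004058 × 5828 = 2.365 V

2.365 V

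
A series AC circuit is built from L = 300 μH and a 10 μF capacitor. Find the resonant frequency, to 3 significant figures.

2.91 kHz

ω₀ = 1/√(LC) = 1/√(0.0003 × 1e-05) = 18260 rad/s
f₀ = ω₀/(2π) = 2.91 kHz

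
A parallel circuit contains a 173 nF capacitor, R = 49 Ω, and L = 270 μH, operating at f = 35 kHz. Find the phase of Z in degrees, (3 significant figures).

ω = 2πf = 219900 rad/s
X_L = ωL = 59.4 Ω
X_C = 1/(ωC) = 26.3 Ω
Parallel: admittances add. Y = 1/R + 1/(jωL) + jωC
Y = (0.0204 + j0.0212) S
|Y| = 0.0294 S → |Z| = 1/|Y| = 34.0 Ω, ∠Z = −∠Y = -46.1°

-46.1°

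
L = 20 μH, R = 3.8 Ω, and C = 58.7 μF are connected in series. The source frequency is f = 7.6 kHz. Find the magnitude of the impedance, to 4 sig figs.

ω = 2πf = 47750 rad/s
X_L = ωL = 0.9550 Ω
X_C = 1/(ωC) = 0.3568 Ω
Net reactance X = X_L − X_C = 0.5983 Ω
Z = 3.800 + j0.5983 Ω
|Z| = √(3.800² + 0.5983²) = 3.847 Ω

3.847 Ω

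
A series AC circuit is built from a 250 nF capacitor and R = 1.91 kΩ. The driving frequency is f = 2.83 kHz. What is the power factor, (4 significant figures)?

0.9931

ω = 2πf = 17780 rad/s
X_C = 1/(ωC) = 225.0 Ω
Z = 1910 − j225.0 Ω
|Z| = √(1910² + 225.0²) = 1923 Ω
∠Z = arctan(-225.0/1910) = -6.717°
cos φ = cos(-6.717°) = 0.9931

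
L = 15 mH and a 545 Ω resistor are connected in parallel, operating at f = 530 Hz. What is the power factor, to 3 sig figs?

ω = 2πf = 3330 rad/s
X_L = ωL = 50.0 Ω
Parallel: admittances add. Y = 1/R + 1/(jωL)
Y = (0.00183 − j0.0200) S
|Y| = 0.0201 S → |Z| = 1/|Y| = 49.7 Ω, ∠Z = −∠Y = 84.8°
cos φ = cos(84.8°) = 0.0913

0.0913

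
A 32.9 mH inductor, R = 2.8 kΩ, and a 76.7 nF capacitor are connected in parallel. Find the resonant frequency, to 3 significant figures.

ω₀ = 1/√(LC) = 1/√(0.0329 × 7.67e-08) = 19910 rad/s
f₀ = ω₀/(2π) = 3.17 kHz

3.17 kHz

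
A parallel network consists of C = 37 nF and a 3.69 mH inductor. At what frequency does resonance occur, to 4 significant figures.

13.62 kHz

ω₀ = 1/√(LC) = 1/√(0.00369 × 3.7e-08) = 85580 rad/s
f₀ = ω₀/(2π) = 13.62 kHz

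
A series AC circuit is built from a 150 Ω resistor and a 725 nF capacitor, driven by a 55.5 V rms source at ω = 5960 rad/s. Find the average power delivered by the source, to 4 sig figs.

6.075 W

X_C = 1/(ωC) = 231.4 Ω
Z = 150.0 − j231.4 Ω
|Z| = √(150.0² + 231.4²) = 275.8 Ω
∠Z = arctan(-231.4/150.0) = -57.05°
I = V/|Z| = 201.2 mA
P = VI cos φ = 55.5 × 0.2012 × cos(-57.05°) = 6.075 W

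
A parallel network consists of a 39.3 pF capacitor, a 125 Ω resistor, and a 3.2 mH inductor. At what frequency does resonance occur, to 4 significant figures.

ω₀ = 1/√(LC) = 1/√(0.0032 × 3.93e-11) = 2.82e+06 rad/s
f₀ = ω₀/(2π) = 448.8 kHz

448.8 kHz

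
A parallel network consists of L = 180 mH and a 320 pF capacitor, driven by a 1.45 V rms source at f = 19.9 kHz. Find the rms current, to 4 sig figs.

ω = 2πf = 125000 rad/s
X_L = ωL = 22510 Ω
X_C = 1/(ωC) = 24990 Ω
Parallel: admittances add. Y = 1/(jωL) + jωC
Y = (0 − j4.421e-06) S
|Y| = 4.421e-06 S → |Z| = 1/|Y| = 226200 Ω, ∠Z = −∠Y = 90.00°
I = V/|Z| = 1.45/226200 = 6.410 μA

6.410 μA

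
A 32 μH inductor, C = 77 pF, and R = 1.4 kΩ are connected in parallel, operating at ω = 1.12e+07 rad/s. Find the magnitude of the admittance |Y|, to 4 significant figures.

2.056 mS

X_L = ωL = 358.4 Ω
X_C = 1/(ωC) = 1160 Ω
Parallel: admittances add. Y = 1/R + 1/(jωL) + jωC
Y = (0.0007143 − j0.001928) S
|Y| = 0.002056 S → |Z| = 1/|Y| = 486.4 Ω, ∠Z = −∠Y = 69.67°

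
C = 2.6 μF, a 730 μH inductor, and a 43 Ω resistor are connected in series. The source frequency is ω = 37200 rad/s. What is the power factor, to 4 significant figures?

X_L = ωL = 27.16 Ω
X_C = 1/(ωC) = 10.34 Ω
Net reactance X = X_L − X_C = 16.82 Ω
Z = 43.00 + j16.82 Ω
|Z| = √(43.00² + 16.82²) = 46.17 Ω
∠Z = arctan(16.82/43.00) = 21.36°
cos φ = cos(21.36°) = 0.9313

0.9313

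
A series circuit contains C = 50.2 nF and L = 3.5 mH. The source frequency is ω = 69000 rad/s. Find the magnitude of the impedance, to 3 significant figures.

X_L = ωL = 242 Ω
X_C = 1/(ωC) = 289 Ω
Net reactance X = X_L − X_C = -47.2 Ω
Z = − j47.2 Ω
|Z| = √(0² + 47.2²) = 47.2 Ω

47.2 Ω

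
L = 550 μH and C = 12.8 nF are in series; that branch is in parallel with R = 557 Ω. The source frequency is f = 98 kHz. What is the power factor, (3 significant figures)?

0.355

ω = 2πf = 615800 rad/s
X_L = ωL = 339 Ω
X_C = 1/(ωC) = 127 Ω
Branch 1: Z₁ = R = 557 Ω
Branch 2 (series LC): Z₂ = j(X_L − X_C) = j212 Ω
Parallel: Z = Z₁Z₂/(Z₁+Z₂), |Z| = 198 Ω, ∠Z = 69.2°
cos φ = cos(69.2°) = 0.355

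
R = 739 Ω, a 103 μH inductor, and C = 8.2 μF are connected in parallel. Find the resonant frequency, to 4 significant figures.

ω₀ = 1/√(LC) = 1/√(0.000103 × 8.2e-06) = 34410 rad/s
f₀ = ω₀/(2π) = 5.476 kHz

5.476 kHz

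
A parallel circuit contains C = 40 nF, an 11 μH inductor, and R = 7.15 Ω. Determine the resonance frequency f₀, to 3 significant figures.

ω₀ = 1/√(LC) = 1/√(1.1e-05 × 4e-08) = 1.508e+06 rad/s
f₀ = ω₀/(2π) = 240 kHz

240 kHz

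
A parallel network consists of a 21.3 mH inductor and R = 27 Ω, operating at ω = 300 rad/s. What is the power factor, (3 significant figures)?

X_L = ωL = 6.39 Ω
Parallel: admittances add. Y = 1/R + 1/(jωL)
Y = (0.0370 − j0.156) S
|Y| = 0.161 S → |Z| = 1/|Y| = 6.22 Ω, ∠Z = −∠Y = 76.7°
cos φ = cos(76.7°) = 0.230

0.230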